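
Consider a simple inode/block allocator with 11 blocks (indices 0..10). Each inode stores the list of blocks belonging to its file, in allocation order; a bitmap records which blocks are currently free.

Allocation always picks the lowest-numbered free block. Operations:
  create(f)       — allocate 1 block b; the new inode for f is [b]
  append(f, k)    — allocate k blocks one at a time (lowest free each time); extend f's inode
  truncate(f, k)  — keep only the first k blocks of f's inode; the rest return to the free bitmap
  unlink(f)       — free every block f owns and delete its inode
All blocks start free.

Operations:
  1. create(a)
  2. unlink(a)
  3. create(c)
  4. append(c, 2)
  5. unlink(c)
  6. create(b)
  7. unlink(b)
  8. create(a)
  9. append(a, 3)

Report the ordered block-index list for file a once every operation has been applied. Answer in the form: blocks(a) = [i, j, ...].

blocks(a) = [0, 1, 2, 3]

create(a): bitmap=F.......... | a=[0]
unlink(a): bitmap=........... | 
create(c): bitmap=F.......... | c=[0]
append(c, 2): bitmap=FFF........ | c=[0, 1, 2]
unlink(c): bitmap=........... | 
create(b): bitmap=F.......... | b=[0]
unlink(b): bitmap=........... | 
create(a): bitmap=F.......... | a=[0]
append(a, 3): bitmap=FFFF....... | a=[0, 1, 2, 3]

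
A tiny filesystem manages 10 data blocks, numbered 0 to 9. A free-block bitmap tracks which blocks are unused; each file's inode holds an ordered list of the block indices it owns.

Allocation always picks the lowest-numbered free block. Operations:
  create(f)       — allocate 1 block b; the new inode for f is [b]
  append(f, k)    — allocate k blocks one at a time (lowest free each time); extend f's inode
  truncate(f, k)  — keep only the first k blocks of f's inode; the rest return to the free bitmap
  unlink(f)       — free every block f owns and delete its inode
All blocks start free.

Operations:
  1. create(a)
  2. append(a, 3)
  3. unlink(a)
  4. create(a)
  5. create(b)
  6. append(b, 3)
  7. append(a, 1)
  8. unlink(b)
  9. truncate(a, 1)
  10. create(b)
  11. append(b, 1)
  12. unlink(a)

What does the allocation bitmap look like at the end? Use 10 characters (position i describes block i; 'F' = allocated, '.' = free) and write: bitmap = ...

create(a): bitmap=F......... | a=[0]
append(a, 3): bitmap=FFFF...... | a=[0, 1, 2, 3]
unlink(a): bitmap=.......... | 
create(a): bitmap=F......... | a=[0]
create(b): bitmap=FF........ | a=[0] b=[1]
append(b, 3): bitmap=FFFFF..... | a=[0] b=[1, 2, 3, 4]
append(a, 1): bitmap=FFFFFF.... | a=[0, 5] b=[1, 2, 3, 4]
unlink(b): bitmap=F....F.... | a=[0, 5]
truncate(a, 1): bitmap=F......... | a=[0]
create(b): bitmap=FF........ | a=[0] b=[1]
append(b, 1): bitmap=FFF....... | a=[0] b=[1, 2]
unlink(a): bitmap=.FF....... | b=[1, 2]

bitmap = .FF.......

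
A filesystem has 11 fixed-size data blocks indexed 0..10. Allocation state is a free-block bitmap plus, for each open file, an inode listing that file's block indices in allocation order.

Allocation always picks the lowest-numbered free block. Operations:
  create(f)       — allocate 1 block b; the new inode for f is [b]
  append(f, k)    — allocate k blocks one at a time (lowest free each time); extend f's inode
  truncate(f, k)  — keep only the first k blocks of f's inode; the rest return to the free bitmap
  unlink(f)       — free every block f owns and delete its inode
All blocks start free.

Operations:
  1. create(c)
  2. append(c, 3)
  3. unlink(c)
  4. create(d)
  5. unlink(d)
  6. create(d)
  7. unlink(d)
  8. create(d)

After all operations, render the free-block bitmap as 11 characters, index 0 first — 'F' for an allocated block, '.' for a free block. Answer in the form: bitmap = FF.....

bitmap = F..........

  1. create(c)  ⇒  F..........  {c→[0]}
  2. append(c, 3)  ⇒  FFFF.......  {c→[0, 1, 2, 3]}
  3. unlink(c)  ⇒  ...........  {}
  4. create(d)  ⇒  F..........  {d→[0]}
  5. unlink(d)  ⇒  ...........  {}
  6. create(d)  ⇒  F..........  {d→[0]}
  7. unlink(d)  ⇒  ...........  {}
  8. create(d)  ⇒  F..........  {d→[0]}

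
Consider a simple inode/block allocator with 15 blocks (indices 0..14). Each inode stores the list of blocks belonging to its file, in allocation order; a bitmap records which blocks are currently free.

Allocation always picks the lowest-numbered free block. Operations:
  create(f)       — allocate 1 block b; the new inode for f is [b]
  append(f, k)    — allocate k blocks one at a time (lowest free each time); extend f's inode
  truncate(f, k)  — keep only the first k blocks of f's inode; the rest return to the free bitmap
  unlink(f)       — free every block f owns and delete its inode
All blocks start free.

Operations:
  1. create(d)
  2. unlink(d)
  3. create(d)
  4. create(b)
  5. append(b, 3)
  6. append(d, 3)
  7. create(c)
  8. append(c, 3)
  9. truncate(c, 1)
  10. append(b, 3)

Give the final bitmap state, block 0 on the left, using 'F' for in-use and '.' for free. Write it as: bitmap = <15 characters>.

bitmap = FFFFFFFFFFFF...

create(d): bitmap=F.............. | d=[0]
unlink(d): bitmap=............... | 
create(d): bitmap=F.............. | d=[0]
create(b): bitmap=FF............. | b=[1] d=[0]
append(b, 3): bitmap=FFFFF.......... | b=[1, 2, 3, 4] d=[0]
append(d, 3): bitmap=FFFFFFFF....... | b=[1, 2, 3, 4] d=[0, 5, 6, 7]
create(c): bitmap=FFFFFFFFF...... | b=[1, 2, 3, 4] c=[8] d=[0, 5, 6, 7]
append(c, 3): bitmap=FFFFFFFFFFFF... | b=[1, 2, 3, 4] c=[8, 9, 10, 11] d=[0, 5, 6, 7]
truncate(c, 1): bitmap=FFFFFFFFF...... | b=[1, 2, 3, 4] c=[8] d=[0, 5, 6, 7]
append(b, 3): bitmap=FFFFFFFFFFFF... | b=[1, 2, 3, 4, 9, 10, 11] c=[8] d=[0, 5, 6, 7]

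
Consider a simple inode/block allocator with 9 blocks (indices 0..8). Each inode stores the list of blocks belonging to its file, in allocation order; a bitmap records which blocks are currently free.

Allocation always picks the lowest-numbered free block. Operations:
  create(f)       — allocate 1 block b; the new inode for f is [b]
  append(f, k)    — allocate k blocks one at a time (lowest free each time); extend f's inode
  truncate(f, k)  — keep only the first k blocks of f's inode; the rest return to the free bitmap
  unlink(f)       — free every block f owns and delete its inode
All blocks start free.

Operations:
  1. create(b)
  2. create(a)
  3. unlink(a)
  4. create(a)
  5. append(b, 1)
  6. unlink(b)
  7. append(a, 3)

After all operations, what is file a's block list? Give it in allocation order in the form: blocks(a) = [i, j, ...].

  1. create(b)  ⇒  F........  {b→[0]}
  2. create(a)  ⇒  FF.......  {a→[1]; b→[0]}
  3. unlink(a)  ⇒  F........  {b→[0]}
  4. create(a)  ⇒  FF.......  {a→[1]; b→[0]}
  5. append(b, 1)  ⇒  FFF......  {a→[1]; b→[0, 2]}
  6. unlink(b)  ⇒  .F.......  {a→[1]}
  7. append(a, 3)  ⇒  FFFF.....  {a→[1, 0, 2, 3]}

blocks(a) = [1, 0, 2, 3]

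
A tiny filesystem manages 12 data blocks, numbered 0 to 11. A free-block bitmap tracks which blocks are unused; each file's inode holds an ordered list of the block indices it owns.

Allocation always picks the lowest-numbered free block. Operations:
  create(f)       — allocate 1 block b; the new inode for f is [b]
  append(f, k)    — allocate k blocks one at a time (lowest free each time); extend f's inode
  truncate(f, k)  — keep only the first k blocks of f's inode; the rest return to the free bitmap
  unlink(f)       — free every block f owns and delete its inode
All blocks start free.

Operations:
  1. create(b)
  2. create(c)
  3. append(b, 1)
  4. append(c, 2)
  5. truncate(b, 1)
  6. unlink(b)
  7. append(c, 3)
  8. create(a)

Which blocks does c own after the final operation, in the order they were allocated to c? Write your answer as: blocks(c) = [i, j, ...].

[1] create(b) — b=0 (map F...........)
[2] create(c) — b=0 c=1 (map FF..........)
[3] append(b, 1) — b=0,2 c=1 (map FFF.........)
[4] append(c, 2) — b=0,2 c=1,3,4 (map FFFFF.......)
[5] truncate(b, 1) — b=0 c=1,3,4 (map FF.FF.......)
[6] unlink(b) — c=1,3,4 (map .F.FF.......)
[7] append(c, 3) — c=1,3,4,0,2,5 (map FFFFFF......)
[8] create(a) — a=6 c=1,3,4,0,2,5 (map FFFFFFF.....)

blocks(c) = [1, 3, 4, 0, 2, 5]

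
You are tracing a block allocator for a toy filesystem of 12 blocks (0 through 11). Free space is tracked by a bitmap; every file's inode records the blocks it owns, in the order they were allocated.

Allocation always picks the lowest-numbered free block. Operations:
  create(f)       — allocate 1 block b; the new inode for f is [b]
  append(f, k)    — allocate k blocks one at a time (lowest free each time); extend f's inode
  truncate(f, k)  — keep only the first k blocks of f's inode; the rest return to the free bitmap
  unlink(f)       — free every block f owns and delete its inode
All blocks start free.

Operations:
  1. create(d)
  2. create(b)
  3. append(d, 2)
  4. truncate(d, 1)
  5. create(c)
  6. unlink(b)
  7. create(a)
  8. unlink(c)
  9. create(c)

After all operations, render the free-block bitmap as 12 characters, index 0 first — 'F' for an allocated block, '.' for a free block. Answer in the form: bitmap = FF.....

after create(d) → d:[0]  free=[F...........]
after create(b) → b:[1], d:[0]  free=[FF..........]
after append(d, 2) → b:[1], d:[0, 2, 3]  free=[FFFF........]
after truncate(d, 1) → b:[1], d:[0]  free=[FF..........]
after create(c) → b:[1], c:[2], d:[0]  free=[FFF.........]
after unlink(b) → c:[2], d:[0]  free=[F.F.........]
after create(a) → a:[1], c:[2], d:[0]  free=[FFF.........]
after unlink(c) → a:[1], d:[0]  free=[FF..........]
after create(c) → a:[1], c:[2], d:[0]  free=[FFF.........]

bitmap = FFF.........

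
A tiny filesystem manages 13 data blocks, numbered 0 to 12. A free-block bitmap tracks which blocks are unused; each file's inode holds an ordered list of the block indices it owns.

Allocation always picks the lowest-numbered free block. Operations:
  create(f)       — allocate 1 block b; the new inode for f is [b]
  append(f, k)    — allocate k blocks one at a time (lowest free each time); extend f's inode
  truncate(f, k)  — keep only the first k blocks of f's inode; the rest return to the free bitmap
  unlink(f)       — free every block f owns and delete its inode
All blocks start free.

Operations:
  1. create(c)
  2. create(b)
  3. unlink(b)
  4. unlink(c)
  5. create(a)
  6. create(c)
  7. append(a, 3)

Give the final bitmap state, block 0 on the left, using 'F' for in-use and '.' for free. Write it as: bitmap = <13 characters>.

bitmap = FFFFF........

create(c): bitmap=F............ | c=[0]
create(b): bitmap=FF........... | b=[1] c=[0]
unlink(b): bitmap=F............ | c=[0]
unlink(c): bitmap=............. | 
create(a): bitmap=F............ | a=[0]
create(c): bitmap=FF........... | a=[0] c=[1]
append(a, 3): bitmap=FFFFF........ | a=[0, 2, 3, 4] c=[1]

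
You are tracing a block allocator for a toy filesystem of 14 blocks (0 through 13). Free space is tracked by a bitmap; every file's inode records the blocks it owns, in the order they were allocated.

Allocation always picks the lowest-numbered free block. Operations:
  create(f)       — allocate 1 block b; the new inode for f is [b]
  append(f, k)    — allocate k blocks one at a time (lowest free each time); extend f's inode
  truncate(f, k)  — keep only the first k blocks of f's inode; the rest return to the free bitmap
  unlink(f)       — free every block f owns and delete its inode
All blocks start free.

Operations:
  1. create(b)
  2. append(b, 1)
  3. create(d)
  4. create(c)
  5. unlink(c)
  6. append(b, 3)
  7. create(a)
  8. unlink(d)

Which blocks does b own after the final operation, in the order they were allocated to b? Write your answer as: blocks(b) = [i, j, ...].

blocks(b) = [0, 1, 3, 4, 5]

[1] create(b) — b=0 (map F.............)
[2] append(b, 1) — b=0,1 (map FF............)
[3] create(d) — b=0,1 d=2 (map FFF...........)
[4] create(c) — b=0,1 c=3 d=2 (map FFFF..........)
[5] unlink(c) — b=0,1 d=2 (map FFF...........)
[6] append(b, 3) — b=0,1,3,4,5 d=2 (map FFFFFF........)
[7] create(a) — a=6 b=0,1,3,4,5 d=2 (map FFFFFFF.......)
[8] unlink(d) — a=6 b=0,1,3,4,5 (map FF.FFFF.......)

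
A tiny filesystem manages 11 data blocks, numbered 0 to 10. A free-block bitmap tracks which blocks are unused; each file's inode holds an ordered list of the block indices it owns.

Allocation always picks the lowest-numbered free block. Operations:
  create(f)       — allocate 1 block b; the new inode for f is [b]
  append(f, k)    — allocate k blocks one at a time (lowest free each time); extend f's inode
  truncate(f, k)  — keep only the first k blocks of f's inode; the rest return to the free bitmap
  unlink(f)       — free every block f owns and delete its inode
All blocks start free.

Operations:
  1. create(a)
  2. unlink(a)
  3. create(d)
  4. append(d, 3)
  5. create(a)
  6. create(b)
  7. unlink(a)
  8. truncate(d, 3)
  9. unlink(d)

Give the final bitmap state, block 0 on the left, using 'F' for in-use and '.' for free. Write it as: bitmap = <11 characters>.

  1. create(a)  ⇒  F..........  {a→[0]}
  2. unlink(a)  ⇒  ...........  {}
  3. create(d)  ⇒  F..........  {d→[0]}
  4. append(d, 3)  ⇒  FFFF.......  {d→[0, 1, 2, 3]}
  5. create(a)  ⇒  FFFFF......  {a→[4]; d→[0, 1, 2, 3]}
  6. create(b)  ⇒  FFFFFF.....  {a→[4]; b→[5]; d→[0, 1, 2, 3]}
  7. unlink(a)  ⇒  FFFF.F.....  {b→[5]; d→[0, 1, 2, 3]}
  8. truncate(d, 3)  ⇒  FFF..F.....  {b→[5]; d→[0, 1, 2]}
  9. unlink(d)  ⇒  .....F.....  {b→[5]}

bitmap = .....F.....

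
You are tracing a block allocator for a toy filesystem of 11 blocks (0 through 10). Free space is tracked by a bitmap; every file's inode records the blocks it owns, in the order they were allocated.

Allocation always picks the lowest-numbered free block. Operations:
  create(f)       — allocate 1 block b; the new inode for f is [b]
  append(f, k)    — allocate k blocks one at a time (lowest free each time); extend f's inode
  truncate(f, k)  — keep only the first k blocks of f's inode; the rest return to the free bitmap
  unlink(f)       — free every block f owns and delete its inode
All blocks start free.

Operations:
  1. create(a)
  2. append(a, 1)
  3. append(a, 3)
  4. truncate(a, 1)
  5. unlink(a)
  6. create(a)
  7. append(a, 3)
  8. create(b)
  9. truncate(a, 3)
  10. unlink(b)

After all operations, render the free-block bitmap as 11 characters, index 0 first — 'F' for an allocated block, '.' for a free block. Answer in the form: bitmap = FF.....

bitmap = FFF........

  1. create(a)  ⇒  F..........  {a→[0]}
  2. append(a, 1)  ⇒  FF.........  {a→[0, 1]}
  3. append(a, 3)  ⇒  FFFFF......  {a→[0, 1, 2, 3, 4]}
  4. truncate(a, 1)  ⇒  F..........  {a→[0]}
  5. unlink(a)  ⇒  ...........  {}
  6. create(a)  ⇒  F..........  {a→[0]}
  7. append(a, 3)  ⇒  FFFF.......  {a→[0, 1, 2, 3]}
  8. create(b)  ⇒  FFFFF......  {a→[0, 1, 2, 3]; b→[4]}
  9. truncate(a, 3)  ⇒  FFF.F......  {a→[0, 1, 2]; b→[4]}
  10. unlink(b)  ⇒  FFF........  {a→[0, 1, 2]}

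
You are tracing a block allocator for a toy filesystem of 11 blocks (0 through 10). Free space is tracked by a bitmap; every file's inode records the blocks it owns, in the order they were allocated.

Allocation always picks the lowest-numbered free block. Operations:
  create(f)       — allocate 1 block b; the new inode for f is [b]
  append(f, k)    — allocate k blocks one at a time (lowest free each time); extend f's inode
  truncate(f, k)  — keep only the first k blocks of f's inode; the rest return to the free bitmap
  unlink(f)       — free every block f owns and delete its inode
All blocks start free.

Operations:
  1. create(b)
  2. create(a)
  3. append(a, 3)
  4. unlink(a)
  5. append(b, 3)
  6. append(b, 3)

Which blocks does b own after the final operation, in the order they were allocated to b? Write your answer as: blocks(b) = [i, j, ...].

[1] create(b) — b=0 (map F..........)
[2] create(a) — a=1 b=0 (map FF.........)
[3] append(a, 3) — a=1,2,3,4 b=0 (map FFFFF......)
[4] unlink(a) — b=0 (map F..........)
[5] append(b, 3) — b=0,1,2,3 (map FFFF.......)
[6] append(b, 3) — b=0,1,2,3,4,5,6 (map FFFFFFF....)

blocks(b) = [0, 1, 2, 3, 4, 5, 6]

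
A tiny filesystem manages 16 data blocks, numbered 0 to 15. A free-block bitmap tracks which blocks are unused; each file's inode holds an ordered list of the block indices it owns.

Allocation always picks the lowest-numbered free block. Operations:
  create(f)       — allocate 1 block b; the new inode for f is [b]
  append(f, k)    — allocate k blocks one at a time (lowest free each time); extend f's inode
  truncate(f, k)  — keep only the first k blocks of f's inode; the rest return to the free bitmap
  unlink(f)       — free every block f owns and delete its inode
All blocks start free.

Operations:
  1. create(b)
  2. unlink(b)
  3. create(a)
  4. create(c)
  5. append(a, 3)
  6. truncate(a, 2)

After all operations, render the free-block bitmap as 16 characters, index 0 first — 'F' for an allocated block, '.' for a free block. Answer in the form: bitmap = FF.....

bitmap = FFF.............

  1. create(b)  ⇒  F...............  {b→[0]}
  2. unlink(b)  ⇒  ................  {}
  3. create(a)  ⇒  F...............  {a→[0]}
  4. create(c)  ⇒  FF..............  {a→[0]; c→[1]}
  5. append(a, 3)  ⇒  FFFFF...........  {a→[0, 2, 3, 4]; c→[1]}
  6. truncate(a, 2)  ⇒  FFF.............  {a→[0, 2]; c→[1]}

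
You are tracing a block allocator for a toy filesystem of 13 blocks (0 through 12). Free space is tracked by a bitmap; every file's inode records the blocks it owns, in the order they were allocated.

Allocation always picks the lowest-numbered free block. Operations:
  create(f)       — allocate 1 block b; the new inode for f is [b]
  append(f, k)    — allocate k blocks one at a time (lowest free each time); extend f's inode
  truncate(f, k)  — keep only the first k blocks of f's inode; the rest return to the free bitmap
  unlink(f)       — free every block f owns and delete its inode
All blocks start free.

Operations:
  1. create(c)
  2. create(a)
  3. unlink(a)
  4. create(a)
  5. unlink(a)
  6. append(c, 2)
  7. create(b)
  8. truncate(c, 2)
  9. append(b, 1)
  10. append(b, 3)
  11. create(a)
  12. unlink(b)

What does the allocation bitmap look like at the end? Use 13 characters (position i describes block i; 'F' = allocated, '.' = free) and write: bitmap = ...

  1. create(c)  ⇒  F............  {c→[0]}
  2. create(a)  ⇒  FF...........  {a→[1]; c→[0]}
  3. unlink(a)  ⇒  F............  {c→[0]}
  4. create(a)  ⇒  FF...........  {a→[1]; c→[0]}
  5. unlink(a)  ⇒  F............  {c→[0]}
  6. append(c, 2)  ⇒  FFF..........  {c→[0, 1, 2]}
  7. create(b)  ⇒  FFFF.........  {b→[3]; c→[0, 1, 2]}
  8. truncate(c, 2)  ⇒  FF.F.........  {b→[3]; c→[0, 1]}
  9. append(b, 1)  ⇒  FFFF.........  {b→[3, 2]; c→[0, 1]}
  10. append(b, 3)  ⇒  FFFFFFF......  {b→[3, 2, 4, 5, 6]; c→[0, 1]}
  11. create(a)  ⇒  FFFFFFFF.....  {a→[7]; b→[3, 2, 4, 5, 6]; c→[0, 1]}
  12. unlink(b)  ⇒  FF.....F.....  {a→[7]; c→[0, 1]}

bitmap = FF.....F.....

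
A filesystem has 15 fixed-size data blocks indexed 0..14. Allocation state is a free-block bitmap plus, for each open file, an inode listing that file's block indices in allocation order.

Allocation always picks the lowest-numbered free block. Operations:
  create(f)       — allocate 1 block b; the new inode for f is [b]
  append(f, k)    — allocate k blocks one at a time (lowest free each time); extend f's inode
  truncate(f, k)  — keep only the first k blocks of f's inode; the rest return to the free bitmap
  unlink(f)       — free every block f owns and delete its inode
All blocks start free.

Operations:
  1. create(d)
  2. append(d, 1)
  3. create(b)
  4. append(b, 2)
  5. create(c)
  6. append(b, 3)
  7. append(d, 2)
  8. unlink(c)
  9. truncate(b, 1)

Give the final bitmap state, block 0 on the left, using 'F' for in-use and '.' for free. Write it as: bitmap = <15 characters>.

bitmap = FFF......FF....

after create(d) → d:[0]  free=[F..............]
after append(d, 1) → d:[0, 1]  free=[FF.............]
after create(b) → b:[2], d:[0, 1]  free=[FFF............]
after append(b, 2) → b:[2, 3, 4], d:[0, 1]  free=[FFFFF..........]
after create(c) → b:[2, 3, 4], c:[5], d:[0, 1]  free=[FFFFFF.........]
after append(b, 3) → b:[2, 3, 4, 6, 7, 8], c:[5], d:[0, 1]  free=[FFFFFFFFF......]
after append(d, 2) → b:[2, 3, 4, 6, 7, 8], c:[5], d:[0, 1, 9, 10]  free=[FFFFFFFFFFF....]
after unlink(c) → b:[2, 3, 4, 6, 7, 8], d:[0, 1, 9, 10]  free=[FFFFF.FFFFF....]
after truncate(b, 1) → b:[2], d:[0, 1, 9, 10]  free=[FFF......FF....]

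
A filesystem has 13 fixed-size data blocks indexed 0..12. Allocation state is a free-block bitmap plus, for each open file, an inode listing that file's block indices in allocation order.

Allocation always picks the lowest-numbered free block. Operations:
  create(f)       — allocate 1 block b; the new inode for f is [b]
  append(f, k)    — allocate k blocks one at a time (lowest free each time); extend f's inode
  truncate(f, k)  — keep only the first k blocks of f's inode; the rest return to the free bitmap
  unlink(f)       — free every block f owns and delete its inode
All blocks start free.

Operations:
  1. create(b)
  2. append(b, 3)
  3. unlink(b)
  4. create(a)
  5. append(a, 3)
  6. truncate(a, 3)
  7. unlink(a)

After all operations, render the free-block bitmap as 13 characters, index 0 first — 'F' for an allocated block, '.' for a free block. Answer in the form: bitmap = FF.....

bitmap = .............

[1] create(b) — b=0 (map F............)
[2] append(b, 3) — b=0,1,2,3 (map FFFF.........)
[3] unlink(b) —  (map .............)
[4] create(a) — a=0 (map F............)
[5] append(a, 3) — a=0,1,2,3 (map FFFF.........)
[6] truncate(a, 3) — a=0,1,2 (map FFF..........)
[7] unlink(a) —  (map .............)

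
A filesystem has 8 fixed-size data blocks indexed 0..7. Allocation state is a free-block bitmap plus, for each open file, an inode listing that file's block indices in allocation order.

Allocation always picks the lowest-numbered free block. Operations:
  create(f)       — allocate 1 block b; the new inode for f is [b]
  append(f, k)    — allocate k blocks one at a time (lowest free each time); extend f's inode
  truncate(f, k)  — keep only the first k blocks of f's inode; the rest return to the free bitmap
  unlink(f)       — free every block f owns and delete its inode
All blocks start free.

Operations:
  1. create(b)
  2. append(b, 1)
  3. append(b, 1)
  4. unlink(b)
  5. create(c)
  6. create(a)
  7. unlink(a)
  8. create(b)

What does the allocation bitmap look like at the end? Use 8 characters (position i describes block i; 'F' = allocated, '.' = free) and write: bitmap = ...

after create(b) → b:[0]  free=[F.......]
after append(b, 1) → b:[0, 1]  free=[FF......]
after append(b, 1) → b:[0, 1, 2]  free=[FFF.....]
after unlink(b) →   free=[........]
after create(c) → c:[0]  free=[F.......]
after create(a) → a:[1], c:[0]  free=[FF......]
after unlink(a) → c:[0]  free=[F.......]
after create(b) → b:[1], c:[0]  free=[FF......]

bitmap = FF......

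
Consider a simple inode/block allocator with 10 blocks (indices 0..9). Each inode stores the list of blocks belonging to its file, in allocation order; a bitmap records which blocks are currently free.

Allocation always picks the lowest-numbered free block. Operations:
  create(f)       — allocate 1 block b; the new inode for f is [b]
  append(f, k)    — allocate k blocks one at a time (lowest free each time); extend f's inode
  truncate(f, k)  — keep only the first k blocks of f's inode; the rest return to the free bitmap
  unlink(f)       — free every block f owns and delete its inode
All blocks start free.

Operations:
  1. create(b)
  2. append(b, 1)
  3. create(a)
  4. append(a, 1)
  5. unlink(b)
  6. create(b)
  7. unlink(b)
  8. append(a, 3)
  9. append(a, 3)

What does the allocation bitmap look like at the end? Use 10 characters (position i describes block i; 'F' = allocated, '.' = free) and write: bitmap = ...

after create(b) → b:[0]  free=[F.........]
after append(b, 1) → b:[0, 1]  free=[FF........]
after create(a) → a:[2], b:[0, 1]  free=[FFF.......]
after append(a, 1) → a:[2, 3], b:[0, 1]  free=[FFFF......]
after unlink(b) → a:[2, 3]  free=[..FF......]
after create(b) → a:[2, 3], b:[0]  free=[F.FF......]
after unlink(b) → a:[2, 3]  free=[..FF......]
after append(a, 3) → a:[2, 3, 0, 1, 4]  free=[FFFFF.....]
after append(a, 3) → a:[2, 3, 0, 1, 4, 5, 6, 7]  free=[FFFFFFFF..]

bitmap = FFFFFFFF..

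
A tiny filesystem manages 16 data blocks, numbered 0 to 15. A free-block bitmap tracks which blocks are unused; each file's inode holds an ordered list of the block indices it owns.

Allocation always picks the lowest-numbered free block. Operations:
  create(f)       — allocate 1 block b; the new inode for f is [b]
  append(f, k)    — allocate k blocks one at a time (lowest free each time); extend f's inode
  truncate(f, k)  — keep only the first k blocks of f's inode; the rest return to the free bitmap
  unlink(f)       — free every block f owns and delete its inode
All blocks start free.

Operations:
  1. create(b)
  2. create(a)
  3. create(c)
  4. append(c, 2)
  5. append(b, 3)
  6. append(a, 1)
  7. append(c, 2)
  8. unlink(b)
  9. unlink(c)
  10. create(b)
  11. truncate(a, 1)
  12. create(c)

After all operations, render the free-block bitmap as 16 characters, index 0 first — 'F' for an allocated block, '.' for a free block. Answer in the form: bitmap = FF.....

[1] create(b) — b=0 (map F...............)
[2] create(a) — a=1 b=0 (map FF..............)
[3] create(c) — a=1 b=0 c=2 (map FFF.............)
[4] append(c, 2) — a=1 b=0 c=2,3,4 (map FFFFF...........)
[5] append(b, 3) — a=1 b=0,5,6,7 c=2,3,4 (map FFFFFFFF........)
[6] append(a, 1) — a=1,8 b=0,5,6,7 c=2,3,4 (map FFFFFFFFF.......)
[7] append(c, 2) — a=1,8 b=0,5,6,7 c=2,3,4,9,10 (map FFFFFFFFFFF.....)
[8] unlink(b) — a=1,8 c=2,3,4,9,10 (map .FFFF...FFF.....)
[9] unlink(c) — a=1,8 (map .F......F.......)
[10] create(b) — a=1,8 b=0 (map FF......F.......)
[11] truncate(a, 1) — a=1 b=0 (map FF..............)
[12] create(c) — a=1 b=0 c=2 (map FFF.............)

bitmap = FFF.............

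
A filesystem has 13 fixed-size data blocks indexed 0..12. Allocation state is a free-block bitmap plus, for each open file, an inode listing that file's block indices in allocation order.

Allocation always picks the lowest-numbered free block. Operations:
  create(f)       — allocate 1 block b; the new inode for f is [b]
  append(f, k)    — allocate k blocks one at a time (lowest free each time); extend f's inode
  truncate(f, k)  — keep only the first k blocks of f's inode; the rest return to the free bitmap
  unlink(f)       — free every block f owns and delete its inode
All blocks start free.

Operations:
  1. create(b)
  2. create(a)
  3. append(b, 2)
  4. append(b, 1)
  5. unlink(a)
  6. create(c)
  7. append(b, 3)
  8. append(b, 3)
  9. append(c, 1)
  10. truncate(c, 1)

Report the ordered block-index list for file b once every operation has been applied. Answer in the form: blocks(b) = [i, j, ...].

[1] create(b) — b=0 (map F............)
[2] create(a) — a=1 b=0 (map FF...........)
[3] append(b, 2) — a=1 b=0,2,3 (map FFFF.........)
[4] append(b, 1) — a=1 b=0,2,3,4 (map FFFFF........)
[5] unlink(a) — b=0,2,3,4 (map F.FFF........)
[6] create(c) — b=0,2,3,4 c=1 (map FFFFF........)
[7] append(b, 3) — b=0,2,3,4,5,6,7 c=1 (map FFFFFFFF.....)
[8] append(b, 3) — b=0,2,3,4,5,6,7,8,9,10 c=1 (map FFFFFFFFFFF..)
[9] append(c, 1) — b=0,2,3,4,5,6,7,8,9,10 c=1,11 (map FFFFFFFFFFFF.)
[10] truncate(c, 1) — b=0,2,3,4,5,6,7,8,9,10 c=1 (map FFFFFFFFFFF..)

blocks(b) = [0, 2, 3, 4, 5, 6, 7, 8, 9, 10]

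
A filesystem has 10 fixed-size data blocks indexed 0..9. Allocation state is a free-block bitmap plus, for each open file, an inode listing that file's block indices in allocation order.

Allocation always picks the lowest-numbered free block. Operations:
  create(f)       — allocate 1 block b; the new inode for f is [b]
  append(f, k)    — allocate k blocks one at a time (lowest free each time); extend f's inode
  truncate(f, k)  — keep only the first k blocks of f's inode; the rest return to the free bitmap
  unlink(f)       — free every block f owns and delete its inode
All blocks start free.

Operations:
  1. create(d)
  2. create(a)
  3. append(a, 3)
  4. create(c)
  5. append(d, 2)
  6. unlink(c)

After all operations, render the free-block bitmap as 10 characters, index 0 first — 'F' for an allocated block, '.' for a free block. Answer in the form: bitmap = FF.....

bitmap = FFFFF.FF..

[1] create(d) — d=0 (map F.........)
[2] create(a) — a=1 d=0 (map FF........)
[3] append(a, 3) — a=1,2,3,4 d=0 (map FFFFF.....)
[4] create(c) — a=1,2,3,4 c=5 d=0 (map FFFFFF....)
[5] append(d, 2) — a=1,2,3,4 c=5 d=0,6,7 (map FFFFFFFF..)
[6] unlink(c) — a=1,2,3,4 d=0,6,7 (map FFFFF.FF..)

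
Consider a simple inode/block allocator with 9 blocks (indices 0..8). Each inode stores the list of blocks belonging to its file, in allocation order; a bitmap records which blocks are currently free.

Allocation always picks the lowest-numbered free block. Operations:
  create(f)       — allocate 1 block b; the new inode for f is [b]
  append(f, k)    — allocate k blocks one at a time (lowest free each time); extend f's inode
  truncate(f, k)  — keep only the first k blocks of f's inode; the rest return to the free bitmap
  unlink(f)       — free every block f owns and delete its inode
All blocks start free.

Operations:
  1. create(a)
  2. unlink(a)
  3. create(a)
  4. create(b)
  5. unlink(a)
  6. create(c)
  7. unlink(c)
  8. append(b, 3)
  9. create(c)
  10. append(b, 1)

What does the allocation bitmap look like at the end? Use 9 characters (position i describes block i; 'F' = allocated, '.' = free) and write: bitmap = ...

[1] create(a) — a=0 (map F........)
[2] unlink(a) —  (map .........)
[3] create(a) — a=0 (map F........)
[4] create(b) — a=0 b=1 (map FF.......)
[5] unlink(a) — b=1 (map .F.......)
[6] create(c) — b=1 c=0 (map FF.......)
[7] unlink(c) — b=1 (map .F.......)
[8] append(b, 3) — b=1,0,2,3 (map FFFF.....)
[9] create(c) — b=1,0,2,3 c=4 (map FFFFF....)
[10] append(b, 1) — b=1,0,2,3,5 c=4 (map FFFFFF...)

bitmap = FFFFFF...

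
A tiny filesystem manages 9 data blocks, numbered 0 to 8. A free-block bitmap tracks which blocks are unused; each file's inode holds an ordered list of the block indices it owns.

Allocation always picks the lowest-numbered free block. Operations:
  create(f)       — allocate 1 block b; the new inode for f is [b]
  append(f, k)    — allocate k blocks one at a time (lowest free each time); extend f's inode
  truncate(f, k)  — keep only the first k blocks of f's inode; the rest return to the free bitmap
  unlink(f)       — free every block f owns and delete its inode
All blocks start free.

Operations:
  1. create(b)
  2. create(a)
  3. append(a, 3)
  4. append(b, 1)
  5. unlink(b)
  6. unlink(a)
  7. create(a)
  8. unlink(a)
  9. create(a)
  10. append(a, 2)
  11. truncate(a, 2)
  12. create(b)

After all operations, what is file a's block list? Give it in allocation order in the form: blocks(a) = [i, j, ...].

blocks(a) = [0, 1]

  1. create(b)  ⇒  F........  {b→[0]}
  2. create(a)  ⇒  FF.......  {a→[1]; b→[0]}
  3. append(a, 3)  ⇒  FFFFF....  {a→[1, 2, 3, 4]; b→[0]}
  4. append(b, 1)  ⇒  FFFFFF...  {a→[1, 2, 3, 4]; b→[0, 5]}
  5. unlink(b)  ⇒  .FFFF....  {a→[1, 2, 3, 4]}
  6. unlink(a)  ⇒  .........  {}
  7. create(a)  ⇒  F........  {a→[0]}
  8. unlink(a)  ⇒  .........  {}
  9. create(a)  ⇒  F........  {a→[0]}
  10. append(a, 2)  ⇒  FFF......  {a→[0, 1, 2]}
  11. truncate(a, 2)  ⇒  FF.......  {a→[0, 1]}
  12. create(b)  ⇒  FFF......  {a→[0, 1]; b→[2]}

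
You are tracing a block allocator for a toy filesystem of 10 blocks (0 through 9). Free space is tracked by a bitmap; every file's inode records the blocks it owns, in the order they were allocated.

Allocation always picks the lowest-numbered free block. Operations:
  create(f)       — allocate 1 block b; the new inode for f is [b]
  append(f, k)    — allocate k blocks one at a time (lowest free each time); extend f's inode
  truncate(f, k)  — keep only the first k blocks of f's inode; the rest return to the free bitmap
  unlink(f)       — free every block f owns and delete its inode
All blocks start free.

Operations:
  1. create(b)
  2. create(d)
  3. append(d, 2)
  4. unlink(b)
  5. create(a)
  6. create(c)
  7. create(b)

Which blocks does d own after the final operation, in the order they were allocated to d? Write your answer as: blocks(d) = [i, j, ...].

blocks(d) = [1, 2, 3]

create(b): bitmap=F......... | b=[0]
create(d): bitmap=FF........ | b=[0] d=[1]
append(d, 2): bitmap=FFFF...... | b=[0] d=[1, 2, 3]
unlink(b): bitmap=.FFF...... | d=[1, 2, 3]
create(a): bitmap=FFFF...... | a=[0] d=[1, 2, 3]
create(c): bitmap=FFFFF..... | a=[0] c=[4] d=[1, 2, 3]
create(b): bitmap=FFFFFF.... | a=[0] b=[5] c=[4] d=[1, 2, 3]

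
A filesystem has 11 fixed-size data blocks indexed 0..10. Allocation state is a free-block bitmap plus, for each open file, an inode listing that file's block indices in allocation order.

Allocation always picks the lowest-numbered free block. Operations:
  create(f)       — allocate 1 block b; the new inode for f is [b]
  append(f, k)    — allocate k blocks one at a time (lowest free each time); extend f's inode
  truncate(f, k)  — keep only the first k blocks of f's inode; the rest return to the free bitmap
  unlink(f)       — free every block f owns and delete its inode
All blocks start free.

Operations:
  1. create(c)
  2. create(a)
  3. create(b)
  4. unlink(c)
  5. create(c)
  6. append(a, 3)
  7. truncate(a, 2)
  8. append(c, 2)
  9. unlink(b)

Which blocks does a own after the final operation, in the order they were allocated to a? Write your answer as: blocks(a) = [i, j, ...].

blocks(a) = [1, 3]

[1] create(c) — c=0 (map F..........)
[2] create(a) — a=1 c=0 (map FF.........)
[3] create(b) — a=1 b=2 c=0 (map FFF........)
[4] unlink(c) — a=1 b=2 (map .FF........)
[5] create(c) — a=1 b=2 c=0 (map FFF........)
[6] append(a, 3) — a=1,3,4,5 b=2 c=0 (map FFFFFF.....)
[7] truncate(a, 2) — a=1,3 b=2 c=0 (map FFFF.......)
[8] append(c, 2) — a=1,3 b=2 c=0,4,5 (map FFFFFF.....)
[9] unlink(b) — a=1,3 c=0,4,5 (map FF.FFF.....)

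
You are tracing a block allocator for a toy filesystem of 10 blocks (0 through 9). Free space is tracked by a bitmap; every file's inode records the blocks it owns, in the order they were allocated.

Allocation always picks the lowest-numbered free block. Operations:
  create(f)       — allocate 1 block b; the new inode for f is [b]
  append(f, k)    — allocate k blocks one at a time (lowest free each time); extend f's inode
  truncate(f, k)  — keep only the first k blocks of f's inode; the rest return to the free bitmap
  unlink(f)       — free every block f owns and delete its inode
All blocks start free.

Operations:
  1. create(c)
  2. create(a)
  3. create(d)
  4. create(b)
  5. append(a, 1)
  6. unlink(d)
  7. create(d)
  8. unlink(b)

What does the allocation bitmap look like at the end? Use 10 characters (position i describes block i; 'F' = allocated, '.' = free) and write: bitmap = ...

bitmap = FFF.F.....

after create(c) → c:[0]  free=[F.........]
after create(a) → a:[1], c:[0]  free=[FF........]
after create(d) → a:[1], c:[0], d:[2]  free=[FFF.......]
after create(b) → a:[1], b:[3], c:[0], d:[2]  free=[FFFF......]
after append(a, 1) → a:[1, 4], b:[3], c:[0], d:[2]  free=[FFFFF.....]
after unlink(d) → a:[1, 4], b:[3], c:[0]  free=[FF.FF.....]
after create(d) → a:[1, 4], b:[3], c:[0], d:[2]  free=[FFFFF.....]
after unlink(b) → a:[1, 4], c:[0], d:[2]  free=[FFF.F.....]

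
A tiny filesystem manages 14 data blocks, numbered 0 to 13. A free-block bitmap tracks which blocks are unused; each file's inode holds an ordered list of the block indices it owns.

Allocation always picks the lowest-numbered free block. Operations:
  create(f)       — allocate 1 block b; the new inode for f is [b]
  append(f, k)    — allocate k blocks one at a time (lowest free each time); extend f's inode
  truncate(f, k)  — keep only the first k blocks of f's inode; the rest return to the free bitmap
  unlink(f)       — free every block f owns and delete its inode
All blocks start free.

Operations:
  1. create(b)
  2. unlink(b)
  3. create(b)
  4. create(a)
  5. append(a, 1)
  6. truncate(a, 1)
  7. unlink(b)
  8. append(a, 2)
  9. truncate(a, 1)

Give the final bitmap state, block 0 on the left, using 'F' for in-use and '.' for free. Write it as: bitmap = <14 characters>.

bitmap = .F............

create(b): bitmap=F............. | b=[0]
unlink(b): bitmap=.............. | 
create(b): bitmap=F............. | b=[0]
create(a): bitmap=FF............ | a=[1] b=[0]
append(a, 1): bitmap=FFF........... | a=[1, 2] b=[0]
truncate(a, 1): bitmap=FF............ | a=[1] b=[0]
unlink(b): bitmap=.F............ | a=[1]
append(a, 2): bitmap=FFF........... | a=[1, 0, 2]
truncate(a, 1): bitmap=.F............ | a=[1]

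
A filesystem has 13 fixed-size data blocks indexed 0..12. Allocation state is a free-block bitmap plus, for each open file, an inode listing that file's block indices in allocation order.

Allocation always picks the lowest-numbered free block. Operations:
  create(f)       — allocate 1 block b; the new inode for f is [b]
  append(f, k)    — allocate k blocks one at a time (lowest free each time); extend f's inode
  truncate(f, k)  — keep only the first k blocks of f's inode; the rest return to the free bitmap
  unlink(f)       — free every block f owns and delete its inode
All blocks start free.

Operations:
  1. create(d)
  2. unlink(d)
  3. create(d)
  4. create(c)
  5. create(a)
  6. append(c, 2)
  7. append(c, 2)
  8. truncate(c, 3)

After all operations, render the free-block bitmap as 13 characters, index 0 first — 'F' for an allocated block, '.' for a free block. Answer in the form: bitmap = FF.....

after create(d) → d:[0]  free=[F............]
after unlink(d) →   free=[.............]
after create(d) → d:[0]  free=[F............]
after create(c) → c:[1], d:[0]  free=[FF...........]
after create(a) → a:[2], c:[1], d:[0]  free=[FFF..........]
after append(c, 2) → a:[2], c:[1, 3, 4], d:[0]  free=[FFFFF........]
after append(c, 2) → a:[2], c:[1, 3, 4, 5, 6], d:[0]  free=[FFFFFFF......]
after truncate(c, 3) → a:[2], c:[1, 3, 4], d:[0]  free=[FFFFF........]

bitmap = FFFFF........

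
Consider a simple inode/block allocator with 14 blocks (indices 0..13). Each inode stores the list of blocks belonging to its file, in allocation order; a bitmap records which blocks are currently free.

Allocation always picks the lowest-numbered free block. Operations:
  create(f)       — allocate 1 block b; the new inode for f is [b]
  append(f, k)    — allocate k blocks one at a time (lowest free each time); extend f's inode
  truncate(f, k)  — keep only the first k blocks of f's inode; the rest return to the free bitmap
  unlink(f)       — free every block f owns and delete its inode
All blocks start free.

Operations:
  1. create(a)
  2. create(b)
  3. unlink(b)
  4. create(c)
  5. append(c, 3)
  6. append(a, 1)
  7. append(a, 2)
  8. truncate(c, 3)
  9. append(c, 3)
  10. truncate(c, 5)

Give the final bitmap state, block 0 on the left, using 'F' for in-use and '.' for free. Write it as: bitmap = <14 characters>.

after create(a) → a:[0]  free=[F.............]
after create(b) → a:[0], b:[1]  free=[FF............]
after unlink(b) → a:[0]  free=[F.............]
after create(c) → a:[0], c:[1]  free=[FF............]
after append(c, 3) → a:[0], c:[1, 2, 3, 4]  free=[FFFFF.........]
after append(a, 1) → a:[0, 5], c:[1, 2, 3, 4]  free=[FFFFFF........]
after append(a, 2) → a:[0, 5, 6, 7], c:[1, 2, 3, 4]  free=[FFFFFFFF......]
after truncate(c, 3) → a:[0, 5, 6, 7], c:[1, 2, 3]  free=[FFFF.FFF......]
after append(c, 3) → a:[0, 5, 6, 7], c:[1, 2, 3, 4, 8, 9]  free=[FFFFFFFFFF....]
after truncate(c, 5) → a:[0, 5, 6, 7], c:[1, 2, 3, 4, 8]  free=[FFFFFFFFF.....]

bitmap = FFFFFFFFF.....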